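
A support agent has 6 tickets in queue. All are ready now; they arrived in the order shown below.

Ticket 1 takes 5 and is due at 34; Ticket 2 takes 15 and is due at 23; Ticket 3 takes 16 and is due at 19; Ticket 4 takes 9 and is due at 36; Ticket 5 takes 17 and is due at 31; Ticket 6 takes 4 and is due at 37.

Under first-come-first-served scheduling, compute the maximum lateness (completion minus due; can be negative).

FIFO (arrival order): Ticket 1 Ticket 2 Ticket 3 Ticket 4 Ticket 5 Ticket 6.
Ticket 1: 0→5, due 34, lateness -29
Ticket 2: 5→20, due 23, lateness -3
Ticket 3: 20→36, due 19, lateness 17
Ticket 4: 36→45, due 36, lateness 9
Ticket 5: 45→62, due 31, lateness 31
Ticket 6: 62→66, due 37, lateness 29
Maximum = 31.

31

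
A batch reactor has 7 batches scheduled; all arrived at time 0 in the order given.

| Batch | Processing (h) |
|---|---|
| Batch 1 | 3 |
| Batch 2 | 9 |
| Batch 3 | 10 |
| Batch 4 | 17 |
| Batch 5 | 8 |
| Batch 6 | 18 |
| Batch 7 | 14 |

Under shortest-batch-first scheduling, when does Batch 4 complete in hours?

61

SPT (increasing processing time): Batch 1 Batch 5 Batch 2 Batch 3 Batch 7 Batch 4 Batch 6.
Batch 1: 0→3
Batch 5: 3→11
Batch 2: 11→20
Batch 3: 20→30
Batch 7: 30→44
Batch 4: 44→61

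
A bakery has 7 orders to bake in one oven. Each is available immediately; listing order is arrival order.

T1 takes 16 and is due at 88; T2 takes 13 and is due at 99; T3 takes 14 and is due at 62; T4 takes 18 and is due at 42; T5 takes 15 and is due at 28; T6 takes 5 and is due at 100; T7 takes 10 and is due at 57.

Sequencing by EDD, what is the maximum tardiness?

0

EDD (increasing due date): T5 T4 T7 T3 T1 T2 T6.
T5: 0→15, due 28, tardiness 0
T4: 15→33, due 42, tardiness 0
T7: 33→43, due 57, tardiness 0
T3: 43→57, due 62, tardiness 0
T1: 57→73, due 88, tardiness 0
T2: 73→86, due 99, tardiness 0
T6: 86→91, due 100, tardiness 0
Maximum = 0.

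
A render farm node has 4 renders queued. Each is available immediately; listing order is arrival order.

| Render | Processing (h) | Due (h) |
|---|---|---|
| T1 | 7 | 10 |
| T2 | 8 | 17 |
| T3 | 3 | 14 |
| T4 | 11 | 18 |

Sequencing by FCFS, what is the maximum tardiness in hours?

FIFO (arrival order): T1 T2 T3 T4.
T1: 0→7, due 10, tardiness 0
T2: 7→15, due 17, tardiness 0
T3: 15→18, due 14, tardiness 4
T4: 18→29, due 18, tardiness 11
Maximum = 11.

11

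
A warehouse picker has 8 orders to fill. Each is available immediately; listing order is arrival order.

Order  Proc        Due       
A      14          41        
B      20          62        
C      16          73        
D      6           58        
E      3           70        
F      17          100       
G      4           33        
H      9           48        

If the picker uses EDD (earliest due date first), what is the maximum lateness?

EDD (increasing due date): G A H D B E C F.
G: 0→4, due 33, lateness -29
A: 4→18, due 41, lateness -23
H: 18→27, due 48, lateness -21
D: 27→33, due 58, lateness -25
B: 33→53, due 62, lateness -9
E: 53→56, due 70, lateness -14
C: 56→72, due 73, lateness -1
F: 72→89, due 100, lateness -11
Maximum = -1.

-1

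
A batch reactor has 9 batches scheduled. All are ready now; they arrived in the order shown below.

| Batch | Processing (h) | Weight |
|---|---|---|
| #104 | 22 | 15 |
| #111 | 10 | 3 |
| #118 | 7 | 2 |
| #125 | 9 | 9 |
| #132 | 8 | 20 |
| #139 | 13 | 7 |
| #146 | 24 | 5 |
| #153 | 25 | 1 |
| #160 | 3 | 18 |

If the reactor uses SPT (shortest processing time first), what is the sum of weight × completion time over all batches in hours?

2819

SPT (increasing processing time): #160 #118 #132 #125 #111 #139 #104 #146 #153.
#160: finishes 3, weight 18, w·C = 54
#118: finishes 10, weight 2, w·C = 20
#132: finishes 18, weight 20, w·C = 360
#125: finishes 27, weight 9, w·C = 243
#111: finishes 37, weight 3, w·C = 111
#139: finishes 50, weight 7, w·C = 350
#104: finishes 72, weight 15, w·C = 1080
#146: finishes 96, weight 5, w·C = 480
#153: finishes 121, weight 1, w·C = 121
Sum = 54+20+360+243+111+350+1080+480+121 = 2819.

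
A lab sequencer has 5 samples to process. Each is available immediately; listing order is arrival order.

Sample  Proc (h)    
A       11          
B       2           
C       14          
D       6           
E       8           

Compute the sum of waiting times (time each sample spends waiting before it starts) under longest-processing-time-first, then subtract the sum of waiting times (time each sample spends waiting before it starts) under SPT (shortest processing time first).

58

LPT (decreasing processing time): C A E D B.
C: waits 0, runs 0→14
A: waits 14, runs 14→25
E: waits 25, runs 25→33
D: waits 33, runs 33→39
B: waits 39, runs 39→41
Sum = 0+14+25+33+39 = 111.
SPT (increasing processing time): B D E A C.
B: waits 0, runs 0→2
D: waits 2, runs 2→8
E: waits 8, runs 8→16
A: waits 16, runs 16→27
C: waits 27, runs 27→41
Sum = 0+2+8+16+27 = 53.
Difference = 111 − 53 = 58.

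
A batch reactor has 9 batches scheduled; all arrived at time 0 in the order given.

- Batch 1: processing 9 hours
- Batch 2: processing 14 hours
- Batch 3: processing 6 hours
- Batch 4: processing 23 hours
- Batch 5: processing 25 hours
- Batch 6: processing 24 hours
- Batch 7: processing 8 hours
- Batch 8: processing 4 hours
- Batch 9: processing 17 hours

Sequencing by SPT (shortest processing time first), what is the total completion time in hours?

474

SPT (increasing processing time): Batch 8 Batch 3 Batch 7 Batch 1 Batch 2 Batch 9 Batch 4 Batch 6 Batch 5.
Batch 8: 0→4
Batch 3: 4→10
Batch 7: 10→18
Batch 1: 18→27
Batch 2: 27→41
Batch 9: 41→58
Batch 4: 58→81
Batch 6: 81→105
Batch 5: 105→130
Sum = 4+10+18+27+41+58+81+105+130 = 474.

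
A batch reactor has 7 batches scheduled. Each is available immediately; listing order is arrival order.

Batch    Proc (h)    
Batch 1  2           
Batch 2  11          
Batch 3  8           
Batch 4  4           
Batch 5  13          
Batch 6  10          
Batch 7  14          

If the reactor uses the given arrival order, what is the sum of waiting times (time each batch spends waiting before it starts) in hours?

FIFO (arrival order): Batch 1 Batch 2 Batch 3 Batch 4 Batch 5 Batch 6 Batch 7.
Batch 1: waits 0, runs 0→2
Batch 2: waits 2, runs 2→13
Batch 3: waits 13, runs 13→21
Batch 4: waits 21, runs 21→25
Batch 5: waits 25, runs 25→38
Batch 6: waits 38, runs 38→48
Batch 7: waits 48, runs 48→62
Sum = 0+2+13+21+25+38+48 = 147.

147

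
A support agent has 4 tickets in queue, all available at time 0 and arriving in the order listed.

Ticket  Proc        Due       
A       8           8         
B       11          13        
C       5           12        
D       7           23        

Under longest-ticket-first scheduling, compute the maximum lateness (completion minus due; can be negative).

LPT (decreasing processing time): B A D C.
B: 0→11, due 13, lateness -2
A: 11→19, due 8, lateness 11
D: 19→26, due 23, lateness 3
C: 26→31, due 12, lateness 19
Maximum = 19.

19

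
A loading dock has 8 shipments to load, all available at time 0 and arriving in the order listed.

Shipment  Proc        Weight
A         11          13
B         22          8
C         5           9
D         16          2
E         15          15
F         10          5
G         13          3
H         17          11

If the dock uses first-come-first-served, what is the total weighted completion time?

3762

FIFO (arrival order): A B C D E F G H.
A: finishes 11, weight 13, w·C = 143
B: finishes 33, weight 8, w·C = 264
C: finishes 38, weight 9, w·C = 342
D: finishes 54, weight 2, w·C = 108
E: finishes 69, weight 15, w·C = 1035
F: finishes 79, weight 5, w·C = 395
G: finishes 92, weight 3, w·C = 276
H: finishes 109, weight 11, w·C = 1199
Sum = 143+264+342+108+1035+395+276+1199 = 3762.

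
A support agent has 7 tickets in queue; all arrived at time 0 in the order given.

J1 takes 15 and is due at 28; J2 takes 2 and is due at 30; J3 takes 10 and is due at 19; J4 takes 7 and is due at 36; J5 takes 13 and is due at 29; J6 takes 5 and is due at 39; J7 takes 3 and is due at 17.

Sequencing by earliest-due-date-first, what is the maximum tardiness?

16

EDD (increasing due date): J7 J3 J1 J5 J2 J4 J6.
J7: 0→3, due 17, tardiness 0
J3: 3→13, due 19, tardiness 0
J1: 13→28, due 28, tardiness 0
J5: 28→41, due 29, tardiness 12
J2: 41→43, due 30, tardiness 13
J4: 43→50, due 36, tardiness 14
J6: 50→55, due 39, tardiness 16
Maximum = 16.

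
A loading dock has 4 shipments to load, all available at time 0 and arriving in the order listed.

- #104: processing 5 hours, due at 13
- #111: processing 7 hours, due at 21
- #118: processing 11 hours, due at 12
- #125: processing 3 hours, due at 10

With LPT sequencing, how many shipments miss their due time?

LPT (decreasing processing time): #118 #111 #104 #125.
#118: 0→11, due 12, tardiness 0
#111: 11→18, due 21, tardiness 0
#104: 18→23, due 13, tardiness 10
#125: 23→26, due 10, tardiness 16
Late shipments: 2.

2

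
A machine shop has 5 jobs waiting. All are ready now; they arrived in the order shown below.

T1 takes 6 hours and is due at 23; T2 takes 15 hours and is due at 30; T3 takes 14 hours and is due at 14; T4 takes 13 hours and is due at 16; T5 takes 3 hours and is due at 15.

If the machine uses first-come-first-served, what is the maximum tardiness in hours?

36

FIFO (arrival order): T1 T2 T3 T4 T5.
T1: 0→6, due 23, tardiness 0
T2: 6→21, due 30, tardiness 0
T3: 21→35, due 14, tardiness 21
T4: 35→48, due 16, tardiness 32
T5: 48→51, due 15, tardiness 36
Maximum = 36.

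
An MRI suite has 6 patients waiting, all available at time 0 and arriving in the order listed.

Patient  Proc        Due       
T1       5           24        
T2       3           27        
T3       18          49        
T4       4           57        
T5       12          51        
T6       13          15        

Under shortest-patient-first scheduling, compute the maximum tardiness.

SPT (increasing processing time): T2 T4 T1 T5 T6 T3.
T2: 0→3, due 27, tardiness 0
T4: 3→7, due 57, tardiness 0
T1: 7→12, due 24, tardiness 0
T5: 12→24, due 51, tardiness 0
T6: 24→37, due 15, tardiness 22
T3: 37→55, due 49, tardiness 6
Maximum = 22.

22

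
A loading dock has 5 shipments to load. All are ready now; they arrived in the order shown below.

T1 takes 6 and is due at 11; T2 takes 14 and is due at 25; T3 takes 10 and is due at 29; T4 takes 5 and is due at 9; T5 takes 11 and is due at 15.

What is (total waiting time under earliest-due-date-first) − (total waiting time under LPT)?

-41

EDD (increasing due date): T4 T1 T5 T2 T3.
T4: waits 0, runs 0→5
T1: waits 5, runs 5→11
T5: waits 11, runs 11→22
T2: waits 22, runs 22→36
T3: waits 36, runs 36→46
Sum = 0+5+11+22+36 = 74.
LPT (decreasing processing time): T2 T5 T3 T1 T4.
T2: waits 0, runs 0→14
T5: waits 14, runs 14→25
T3: waits 25, runs 25→35
T1: waits 35, runs 35→41
T4: waits 41, runs 41→46
Sum = 0+14+25+35+41 = 115.
Difference = 74 − 115 = -41.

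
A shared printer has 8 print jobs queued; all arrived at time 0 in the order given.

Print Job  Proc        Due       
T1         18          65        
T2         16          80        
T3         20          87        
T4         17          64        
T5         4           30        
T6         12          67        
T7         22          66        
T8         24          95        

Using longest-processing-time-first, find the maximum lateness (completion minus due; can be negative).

LPT (decreasing processing time): T8 T7 T3 T1 T4 T2 T6 T5.
T8: 0→24, due 95, lateness -71
T7: 24→46, due 66, lateness -20
T3: 46→66, due 87, lateness -21
T1: 66→84, due 65, lateness 19
T4: 84→101, due 64, lateness 37
T2: 101→117, due 80, lateness 37
T6: 117→129, due 67, lateness 62
T5: 129→133, due 30, lateness 103
Maximum = 103.

103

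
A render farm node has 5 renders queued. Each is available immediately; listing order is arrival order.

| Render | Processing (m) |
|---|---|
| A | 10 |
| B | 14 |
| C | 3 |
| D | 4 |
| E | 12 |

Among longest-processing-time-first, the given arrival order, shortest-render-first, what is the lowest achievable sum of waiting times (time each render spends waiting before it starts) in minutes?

56

LPT (decreasing processing time): B E A D C.
B: waits 0, runs 0→14
E: waits 14, runs 14→26
A: waits 26, runs 26→36
D: waits 36, runs 36→40
C: waits 40, runs 40→43
Sum = 0+14+26+36+40 = 116.
FIFO (arrival order): A B C D E.
A: waits 0, runs 0→10
B: waits 10, runs 10→24
C: waits 24, runs 24→27
D: waits 27, runs 27→31
E: waits 31, runs 31→43
Sum = 0+10+24+27+31 = 92.
SPT (increasing processing time): C D A E B.
C: waits 0, runs 0→3
D: waits 3, runs 3→7
A: waits 7, runs 7→17
E: waits 17, runs 17→29
B: waits 29, runs 29→43
Sum = 0+3+7+17+29 = 56.
LPT 116, FIFO 92, SPT 56 → minimum 56.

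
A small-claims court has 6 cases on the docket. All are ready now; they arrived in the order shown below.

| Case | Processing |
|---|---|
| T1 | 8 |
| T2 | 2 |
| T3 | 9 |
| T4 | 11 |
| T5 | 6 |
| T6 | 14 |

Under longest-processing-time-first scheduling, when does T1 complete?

LPT (decreasing processing time): T6 T4 T3 T1 T5 T2.
T6: 0→14
T4: 14→25
T3: 25→34
T1: 34→42

42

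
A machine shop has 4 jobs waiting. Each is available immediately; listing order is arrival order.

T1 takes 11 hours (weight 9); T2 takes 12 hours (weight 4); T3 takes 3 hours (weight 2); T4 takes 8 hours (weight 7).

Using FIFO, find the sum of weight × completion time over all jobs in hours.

481

FIFO (arrival order): T1 T2 T3 T4.
T1: finishes 11, weight 9, w·C = 99
T2: finishes 23, weight 4, w·C = 92
T3: finishes 26, weight 2, w·C = 52
T4: finishes 34, weight 7, w·C = 238
Sum = 99+92+52+238 = 481.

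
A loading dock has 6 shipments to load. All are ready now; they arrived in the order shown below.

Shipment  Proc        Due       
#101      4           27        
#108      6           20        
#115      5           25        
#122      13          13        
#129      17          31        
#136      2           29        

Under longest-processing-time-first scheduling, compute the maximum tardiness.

18

LPT (decreasing processing time): #129 #122 #108 #115 #101 #136.
#129: 0→17, due 31, tardiness 0
#122: 17→30, due 13, tardiness 17
#108: 30→36, due 20, tardiness 16
#115: 36→41, due 25, tardiness 16
#101: 41→45, due 27, tardiness 18
#136: 45→47, due 29, tardiness 18
Maximum = 18.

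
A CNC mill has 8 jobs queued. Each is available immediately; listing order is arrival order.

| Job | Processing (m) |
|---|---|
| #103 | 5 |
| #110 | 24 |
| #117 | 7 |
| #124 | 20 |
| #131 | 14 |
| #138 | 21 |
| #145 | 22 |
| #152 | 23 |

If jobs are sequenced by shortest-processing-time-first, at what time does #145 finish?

SPT (increasing processing time): #103 #117 #131 #124 #138 #145 #152 #110.
#103: 0→5
#117: 5→12
#131: 12→26
#124: 26→46
#138: 46→67
#145: 67→89

89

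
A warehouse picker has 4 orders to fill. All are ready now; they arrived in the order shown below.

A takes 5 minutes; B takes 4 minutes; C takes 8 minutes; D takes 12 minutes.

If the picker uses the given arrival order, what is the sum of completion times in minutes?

60

FIFO (arrival order): A B C D.
A: 0→5
B: 5→9
C: 9→17
D: 17→29
Sum = 5+9+17+29 = 60.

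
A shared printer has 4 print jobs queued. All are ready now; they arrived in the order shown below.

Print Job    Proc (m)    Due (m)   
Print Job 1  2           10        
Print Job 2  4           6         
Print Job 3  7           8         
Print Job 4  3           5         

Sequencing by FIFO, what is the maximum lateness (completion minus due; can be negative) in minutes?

11

FIFO (arrival order): Print Job 1 Print Job 2 Print Job 3 Print Job 4.
Print Job 1: 0→2, due 10, lateness -8
Print Job 2: 2→6, due 6, lateness 0
Print Job 3: 6→13, due 8, lateness 5
Print Job 4: 13→16, due 5, lateness 11
Maximum = 11.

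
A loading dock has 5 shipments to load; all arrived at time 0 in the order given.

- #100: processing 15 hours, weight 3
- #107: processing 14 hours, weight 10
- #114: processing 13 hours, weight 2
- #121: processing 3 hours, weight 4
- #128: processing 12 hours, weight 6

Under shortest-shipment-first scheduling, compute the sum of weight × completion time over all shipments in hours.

749

SPT (increasing processing time): #121 #128 #114 #107 #100.
#121: finishes 3, weight 4, w·C = 12
#128: finishes 15, weight 6, w·C = 90
#114: finishes 28, weight 2, w·C = 56
#107: finishes 42, weight 10, w·C = 420
#100: finishes 57, weight 3, w·C = 171
Sum = 12+90+56+420+171 = 749.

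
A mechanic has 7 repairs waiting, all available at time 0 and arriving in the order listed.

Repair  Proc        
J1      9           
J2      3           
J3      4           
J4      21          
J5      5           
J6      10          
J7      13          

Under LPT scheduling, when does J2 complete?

LPT (decreasing processing time): J4 J7 J6 J1 J5 J3 J2.
J4: 0→21
J7: 21→34
J6: 34→44
J1: 44→53
J5: 53→58
J3: 58→62
J2: 62→65

65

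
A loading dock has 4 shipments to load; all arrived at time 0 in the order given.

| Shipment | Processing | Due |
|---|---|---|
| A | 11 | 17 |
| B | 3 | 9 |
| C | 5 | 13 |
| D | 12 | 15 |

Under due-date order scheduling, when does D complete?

EDD (increasing due date): B C D A.
B: 0→3
C: 3→8
D: 8→20

20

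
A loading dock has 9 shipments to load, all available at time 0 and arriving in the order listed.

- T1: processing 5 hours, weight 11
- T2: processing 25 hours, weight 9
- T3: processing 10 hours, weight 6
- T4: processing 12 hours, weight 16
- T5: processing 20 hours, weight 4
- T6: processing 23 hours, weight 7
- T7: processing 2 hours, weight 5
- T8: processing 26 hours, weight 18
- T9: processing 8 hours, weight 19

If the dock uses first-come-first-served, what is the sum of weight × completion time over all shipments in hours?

7538

FIFO (arrival order): T1 T2 T3 T4 T5 T6 T7 T8 T9.
T1: finishes 5, weight 11, w·C = 55
T2: finishes 30, weight 9, w·C = 270
T3: finishes 40, weight 6, w·C = 240
T4: finishes 52, weight 16, w·C = 832
T5: finishes 72, weight 4, w·C = 288
T6: finishes 95, weight 7, w·C = 665
T7: finishes 97, weight 5, w·C = 485
T8: finishes 123, weight 18, w·C = 2214
T9: finishes 131, weight 19, w·C = 2489
Sum = 55+270+240+832+288+665+485+2214+2489 = 7538.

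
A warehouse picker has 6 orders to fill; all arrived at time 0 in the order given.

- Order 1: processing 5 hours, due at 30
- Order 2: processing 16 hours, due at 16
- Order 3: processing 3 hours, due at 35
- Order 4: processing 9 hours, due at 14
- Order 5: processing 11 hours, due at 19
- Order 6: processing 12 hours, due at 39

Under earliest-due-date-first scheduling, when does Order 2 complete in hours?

EDD (increasing due date): Order 4 Order 2 Order 5 Order 1 Order 3 Order 6.
Order 4: 0→9
Order 2: 9→25

25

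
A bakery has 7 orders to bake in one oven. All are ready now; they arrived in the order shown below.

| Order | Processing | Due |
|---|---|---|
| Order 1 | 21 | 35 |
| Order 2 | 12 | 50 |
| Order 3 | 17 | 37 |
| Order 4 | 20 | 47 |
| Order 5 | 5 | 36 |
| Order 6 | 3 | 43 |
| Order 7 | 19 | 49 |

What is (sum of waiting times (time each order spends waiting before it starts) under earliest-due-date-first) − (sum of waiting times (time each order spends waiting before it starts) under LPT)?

EDD (increasing due date): Order 1 Order 5 Order 3 Order 6 Order 4 Order 7 Order 2.
Order 1: waits 0, runs 0→21
Order 5: waits 21, runs 21→26
Order 3: waits 26, runs 26→43
Order 6: waits 43, runs 43→46
Order 4: waits 46, runs 46→66
Order 7: waits 66, runs 66→85
Order 2: waits 85, runs 85→97
Sum = 0+21+26+43+46+66+85 = 287.
LPT (decreasing processing time): Order 1 Order 4 Order 7 Order 3 Order 2 Order 5 Order 6.
Order 1: waits 0, runs 0→21
Order 4: waits 21, runs 21→41
Order 7: waits 41, runs 41→60
Order 3: waits 60, runs 60→77
Order 2: waits 77, runs 77→89
Order 5: waits 89, runs 89→94
Order 6: waits 94, runs 94→97
Sum = 0+21+41+60+77+89+94 = 382.
Difference = 287 − 382 = -95.

-95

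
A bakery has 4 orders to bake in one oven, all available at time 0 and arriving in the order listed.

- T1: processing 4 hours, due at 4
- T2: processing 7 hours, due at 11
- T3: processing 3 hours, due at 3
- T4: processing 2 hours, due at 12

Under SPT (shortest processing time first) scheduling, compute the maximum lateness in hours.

5

SPT (increasing processing time): T4 T3 T1 T2.
T4: 0→2, due 12, lateness -10
T3: 2→5, due 3, lateness 2
T1: 5→9, due 4, lateness 5
T2: 9→16, due 11, lateness 5
Maximum = 5.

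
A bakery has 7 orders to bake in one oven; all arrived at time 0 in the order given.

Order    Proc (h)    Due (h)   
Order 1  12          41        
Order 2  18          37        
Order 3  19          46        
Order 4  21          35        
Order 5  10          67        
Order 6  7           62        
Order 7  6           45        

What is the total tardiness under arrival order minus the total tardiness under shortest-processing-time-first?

24

FIFO (arrival order): Order 1 Order 2 Order 3 Order 4 Order 5 Order 6 Order 7.
Order 1: 0→12, due 41, tardiness 0
Order 2: 12→30, due 37, tardiness 0
Order 3: 30→49, due 46, tardiness 3
Order 4: 49→70, due 35, tardiness 35
Order 5: 70→80, due 67, tardiness 13
Order 6: 80→87, due 62, tardiness 25
Order 7: 87→93, due 45, tardiness 48
Sum = 0+0+3+35+13+25+48 = 124.
SPT (increasing processing time): Order 7 Order 6 Order 5 Order 1 Order 2 Order 3 Order 4.
Order 7: 0→6, due 45, tardiness 0
Order 6: 6→13, due 62, tardiness 0
Order 5: 13→23, due 67, tardiness 0
Order 1: 23→35, due 41, tardiness 0
Order 2: 35→53, due 37, tardiness 16
Order 3: 53→72, due 46, tardiness 26
Order 4: 72→93, due 35, tardiness 58
Sum = 0+0+0+0+16+26+58 = 100.
Difference = 124 − 100 = 24.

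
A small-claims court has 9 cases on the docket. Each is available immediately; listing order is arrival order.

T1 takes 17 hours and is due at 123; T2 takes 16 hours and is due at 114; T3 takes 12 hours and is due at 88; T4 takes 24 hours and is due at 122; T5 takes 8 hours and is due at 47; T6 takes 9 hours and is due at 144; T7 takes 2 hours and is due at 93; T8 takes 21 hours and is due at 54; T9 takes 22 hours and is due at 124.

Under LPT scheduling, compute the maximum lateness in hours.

82

LPT (decreasing processing time): T4 T9 T8 T1 T2 T3 T6 T5 T7.
T4: 0→24, due 122, lateness -98
T9: 24→46, due 124, lateness -78
T8: 46→67, due 54, lateness 13
T1: 67→84, due 123, lateness -39
T2: 84→100, due 114, lateness -14
T3: 100→112, due 88, lateness 24
T6: 112→121, due 144, lateness -23
T5: 121→129, due 47, lateness 82
T7: 129→131, due 93, lateness 38
Maximum = 82.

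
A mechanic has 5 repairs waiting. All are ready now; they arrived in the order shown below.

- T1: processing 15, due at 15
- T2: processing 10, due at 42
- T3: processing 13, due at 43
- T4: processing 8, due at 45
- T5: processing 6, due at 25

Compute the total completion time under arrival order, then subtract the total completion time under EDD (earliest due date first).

FIFO (arrival order): T1 T2 T3 T4 T5.
T1: 0→15
T2: 15→25
T3: 25→38
T4: 38→46
T5: 46→52
Sum = 15+25+38+46+52 = 176.
EDD (increasing due date): T1 T5 T2 T3 T4.
T1: 0→15
T5: 15→21
T2: 21→31
T3: 31→44
T4: 44→52
Sum = 15+21+31+44+52 = 163.
Difference = 176 − 163 = 13.

13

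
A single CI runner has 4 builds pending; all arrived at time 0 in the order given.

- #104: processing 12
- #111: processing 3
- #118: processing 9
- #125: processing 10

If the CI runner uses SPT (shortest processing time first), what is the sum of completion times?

SPT (increasing processing time): #111 #118 #125 #104.
#111: 0→3
#118: 3→12
#125: 12→22
#104: 22→34
Sum = 3+12+22+34 = 71.

71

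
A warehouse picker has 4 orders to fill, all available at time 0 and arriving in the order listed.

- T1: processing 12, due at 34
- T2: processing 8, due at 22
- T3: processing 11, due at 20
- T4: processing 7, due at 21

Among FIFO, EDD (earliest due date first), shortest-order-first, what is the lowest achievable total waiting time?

48

FIFO (arrival order): T1 T2 T3 T4.
T1: waits 0, runs 0→12
T2: waits 12, runs 12→20
T3: waits 20, runs 20→31
T4: waits 31, runs 31→38
Sum = 0+12+20+31 = 63.
EDD (increasing due date): T3 T4 T2 T1.
T3: waits 0, runs 0→11
T4: waits 11, runs 11→18
T2: waits 18, runs 18→26
T1: waits 26, runs 26→38
Sum = 0+11+18+26 = 55.
SPT (increasing processing time): T4 T2 T3 T1.
T4: waits 0, runs 0→7
T2: waits 7, runs 7→15
T3: waits 15, runs 15→26
T1: waits 26, runs 26→38
Sum = 0+7+15+26 = 48.
FIFO 63, EDD 55, SPT 48 → minimum 48.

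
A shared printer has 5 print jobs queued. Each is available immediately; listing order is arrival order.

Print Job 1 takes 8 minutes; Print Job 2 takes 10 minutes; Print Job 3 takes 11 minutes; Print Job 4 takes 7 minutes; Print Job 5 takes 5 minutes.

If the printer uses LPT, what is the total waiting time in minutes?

97

LPT (decreasing processing time): Print Job 3 Print Job 2 Print Job 1 Print Job 4 Print Job 5.
Print Job 3: waits 0, runs 0→11
Print Job 2: waits 11, runs 11→21
Print Job 1: waits 21, runs 21→29
Print Job 4: waits 29, runs 29→36
Print Job 5: waits 36, runs 36→41
Sum = 0+11+21+29+36 = 97.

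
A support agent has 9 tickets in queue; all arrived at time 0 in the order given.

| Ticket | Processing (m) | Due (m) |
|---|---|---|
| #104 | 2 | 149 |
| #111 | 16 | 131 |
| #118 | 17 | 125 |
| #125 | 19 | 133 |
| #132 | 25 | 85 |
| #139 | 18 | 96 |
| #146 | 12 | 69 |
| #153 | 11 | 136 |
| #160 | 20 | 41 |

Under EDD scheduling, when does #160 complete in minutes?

EDD (increasing due date): #160 #146 #132 #139 #118 #111 #125 #153 #104.
#160: 0→20

20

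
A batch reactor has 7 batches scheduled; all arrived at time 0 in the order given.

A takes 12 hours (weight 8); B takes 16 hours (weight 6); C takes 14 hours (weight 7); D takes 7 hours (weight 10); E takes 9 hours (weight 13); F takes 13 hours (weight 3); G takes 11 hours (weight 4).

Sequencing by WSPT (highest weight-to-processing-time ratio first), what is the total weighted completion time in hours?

1665

WSPT (decreasing weight/processing-time ratio): E D A C B G F.
E: finishes 9, weight 13, w·C = 117
D: finishes 16, weight 10, w·C = 160
A: finishes 28, weight 8, w·C = 224
C: finishes 42, weight 7, w·C = 294
B: finishes 58, weight 6, w·C = 348
G: finishes 69, weight 4, w·C = 276
F: finishes 82, weight 3, w·C = 246
Sum = 117+160+224+294+348+276+246 = 1665.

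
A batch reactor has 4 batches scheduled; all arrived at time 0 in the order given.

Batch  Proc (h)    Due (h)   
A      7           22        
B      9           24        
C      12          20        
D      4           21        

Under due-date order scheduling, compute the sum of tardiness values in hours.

EDD (increasing due date): C D A B.
C: 0→12, due 20, tardiness 0
D: 12→16, due 21, tardiness 0
A: 16→23, due 22, tardiness 1
B: 23→32, due 24, tardiness 8
Sum = 0+0+1+8 = 9.

9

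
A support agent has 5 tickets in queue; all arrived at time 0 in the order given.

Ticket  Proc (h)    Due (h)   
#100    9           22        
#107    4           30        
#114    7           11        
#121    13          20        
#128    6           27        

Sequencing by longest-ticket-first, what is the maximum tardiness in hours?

18

LPT (decreasing processing time): #121 #100 #114 #128 #107.
#121: 0→13, due 20, tardiness 0
#100: 13→22, due 22, tardiness 0
#114: 22→29, due 11, tardiness 18
#128: 29→35, due 27, tardiness 8
#107: 35→39, due 30, tardiness 9
Maximum = 18.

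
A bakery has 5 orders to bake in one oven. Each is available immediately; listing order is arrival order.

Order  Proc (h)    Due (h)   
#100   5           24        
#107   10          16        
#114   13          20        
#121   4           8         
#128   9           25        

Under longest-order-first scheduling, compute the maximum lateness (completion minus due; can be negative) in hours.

33

LPT (decreasing processing time): #114 #107 #128 #100 #121.
#114: 0→13, due 20, lateness -7
#107: 13→23, due 16, lateness 7
#128: 23→32, due 25, lateness 7
#100: 32→37, due 24, lateness 13
#121: 37→41, due 8, lateness 33
Maximum = 33.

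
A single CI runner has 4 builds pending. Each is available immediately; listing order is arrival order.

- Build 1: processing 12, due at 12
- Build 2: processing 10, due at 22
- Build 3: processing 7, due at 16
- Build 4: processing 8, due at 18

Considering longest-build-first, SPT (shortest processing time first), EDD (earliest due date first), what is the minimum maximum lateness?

15

LPT (decreasing processing time): Build 1 Build 2 Build 4 Build 3.
Build 1: 0→12, due 12, lateness 0
Build 2: 12→22, due 22, lateness 0
Build 4: 22→30, due 18, lateness 12
Build 3: 30→37, due 16, lateness 21
Maximum = 21.
SPT (increasing processing time): Build 3 Build 4 Build 2 Build 1.
Build 3: 0→7, due 16, lateness -9
Build 4: 7→15, due 18, lateness -3
Build 2: 15→25, due 22, lateness 3
Build 1: 25→37, due 12, lateness 25
Maximum = 25.
EDD (increasing due date): Build 1 Build 3 Build 4 Build 2.
Build 1: 0→12, due 12, lateness 0
Build 3: 12→19, due 16, lateness 3
Build 4: 19→27, due 18, lateness 9
Build 2: 27→37, due 22, lateness 15
Maximum = 15.
LPT 21, SPT 25, EDD 15 → minimum 15.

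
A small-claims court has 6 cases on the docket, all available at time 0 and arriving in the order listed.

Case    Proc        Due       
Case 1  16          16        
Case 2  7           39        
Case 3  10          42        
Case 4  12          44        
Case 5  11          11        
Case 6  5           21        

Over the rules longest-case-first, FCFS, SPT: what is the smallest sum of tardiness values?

68

LPT (decreasing processing time): Case 1 Case 4 Case 5 Case 3 Case 2 Case 6.
Case 1: 0→16, due 16, tardiness 0
Case 4: 16→28, due 44, tardiness 0
Case 5: 28→39, due 11, tardiness 28
Case 3: 39→49, due 42, tardiness 7
Case 2: 49→56, due 39, tardiness 17
Case 6: 56→61, due 21, tardiness 40
Sum = 0+0+28+7+17+40 = 92.
FIFO (arrival order): Case 1 Case 2 Case 3 Case 4 Case 5 Case 6.
Case 1: 0→16, due 16, tardiness 0
Case 2: 16→23, due 39, tardiness 0
Case 3: 23→33, due 42, tardiness 0
Case 4: 33→45, due 44, tardiness 1
Case 5: 45→56, due 11, tardiness 45
Case 6: 56→61, due 21, tardiness 40
Sum = 0+0+0+1+45+40 = 86.
SPT (increasing processing time): Case 6 Case 2 Case 3 Case 5 Case 4 Case 1.
Case 6: 0→5, due 21, tardiness 0
Case 2: 5→12, due 39, tardiness 0
Case 3: 12→22, due 42, tardiness 0
Case 5: 22→33, due 11, tardiness 22
Case 4: 33→45, due 44, tardiness 1
Case 1: 45→61, due 16, tardiness 45
Sum = 0+0+0+22+1+45 = 68.
LPT 92, FIFO 86, SPT 68 → minimum 68.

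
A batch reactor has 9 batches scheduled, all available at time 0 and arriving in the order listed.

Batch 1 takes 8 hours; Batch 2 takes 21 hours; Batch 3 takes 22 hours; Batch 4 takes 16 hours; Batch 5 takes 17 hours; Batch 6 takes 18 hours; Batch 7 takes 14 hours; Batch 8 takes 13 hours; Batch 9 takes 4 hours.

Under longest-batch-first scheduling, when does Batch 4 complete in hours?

LPT (decreasing processing time): Batch 3 Batch 2 Batch 6 Batch 5 Batch 4 Batch 7 Batch 8 Batch 1 Batch 9.
Batch 3: 0→22
Batch 2: 22→43
Batch 6: 43→61
Batch 5: 61→78
Batch 4: 78→94

94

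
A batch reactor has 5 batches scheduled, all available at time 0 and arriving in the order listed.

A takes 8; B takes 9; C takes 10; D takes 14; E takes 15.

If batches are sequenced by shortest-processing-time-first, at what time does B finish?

17

SPT (increasing processing time): A B C D E.
A: 0→8
B: 8→17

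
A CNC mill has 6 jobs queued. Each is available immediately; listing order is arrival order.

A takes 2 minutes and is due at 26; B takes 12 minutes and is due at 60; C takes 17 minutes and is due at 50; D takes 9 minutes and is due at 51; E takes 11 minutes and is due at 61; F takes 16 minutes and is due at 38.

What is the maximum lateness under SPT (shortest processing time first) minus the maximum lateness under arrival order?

-12

SPT (increasing processing time): A D E B F C.
A: 0→2, due 26, lateness -24
D: 2→11, due 51, lateness -40
E: 11→22, due 61, lateness -39
B: 22→34, due 60, lateness -26
F: 34→50, due 38, lateness 12
C: 50→67, due 50, lateness 17
Maximum = 17.
FIFO (arrival order): A B C D E F.
A: 0→2, due 26, lateness -24
B: 2→14, due 60, lateness -46
C: 14→31, due 50, lateness -19
D: 31→40, due 51, lateness -11
E: 40→51, due 61, lateness -10
F: 51→67, due 38, lateness 29
Maximum = 29.
Difference = 17 − 29 = -12.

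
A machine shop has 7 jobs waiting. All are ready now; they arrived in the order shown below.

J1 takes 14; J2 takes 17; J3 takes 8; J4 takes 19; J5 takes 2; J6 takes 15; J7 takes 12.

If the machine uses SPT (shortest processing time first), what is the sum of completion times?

276

SPT (increasing processing time): J5 J3 J7 J1 J6 J2 J4.
J5: 0→2
J3: 2→10
J7: 10→22
J1: 22→36
J6: 36→51
J2: 51→68
J4: 68→87
Sum = 2+10+22+36+51+68+87 = 276.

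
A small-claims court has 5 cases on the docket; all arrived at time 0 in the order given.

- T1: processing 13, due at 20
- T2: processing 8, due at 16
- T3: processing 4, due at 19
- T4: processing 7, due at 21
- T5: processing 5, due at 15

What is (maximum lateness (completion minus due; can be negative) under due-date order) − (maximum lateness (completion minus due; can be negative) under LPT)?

-2

EDD (increasing due date): T5 T2 T3 T1 T4.
T5: 0→5, due 15, lateness -10
T2: 5→13, due 16, lateness -3
T3: 13→17, due 19, lateness -2
T1: 17→30, due 20, lateness 10
T4: 30→37, due 21, lateness 16
Maximum = 16.
LPT (decreasing processing time): T1 T2 T4 T5 T3.
T1: 0→13, due 20, lateness -7
T2: 13→21, due 16, lateness 5
T4: 21→28, due 21, lateness 7
T5: 28→33, due 15, lateness 18
T3: 33→37, due 19, lateness 18
Maximum = 18.
Difference = 16 − 18 = -2.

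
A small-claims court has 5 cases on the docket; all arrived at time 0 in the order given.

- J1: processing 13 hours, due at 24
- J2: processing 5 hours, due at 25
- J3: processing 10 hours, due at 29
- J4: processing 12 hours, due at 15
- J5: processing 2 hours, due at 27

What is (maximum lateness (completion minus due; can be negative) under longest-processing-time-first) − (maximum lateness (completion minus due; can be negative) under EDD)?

LPT (decreasing processing time): J1 J4 J3 J2 J5.
J1: 0→13, due 24, lateness -11
J4: 13→25, due 15, lateness 10
J3: 25→35, due 29, lateness 6
J2: 35→40, due 25, lateness 15
J5: 40→42, due 27, lateness 15
Maximum = 15.
EDD (increasing due date): J4 J1 J2 J5 J3.
J4: 0→12, due 15, lateness -3
J1: 12→25, due 24, lateness 1
J2: 25→30, due 25, lateness 5
J5: 30→32, due 27, lateness 5
J3: 32→42, due 29, lateness 13
Maximum = 13.
Difference = 15 − 13 = 2.

2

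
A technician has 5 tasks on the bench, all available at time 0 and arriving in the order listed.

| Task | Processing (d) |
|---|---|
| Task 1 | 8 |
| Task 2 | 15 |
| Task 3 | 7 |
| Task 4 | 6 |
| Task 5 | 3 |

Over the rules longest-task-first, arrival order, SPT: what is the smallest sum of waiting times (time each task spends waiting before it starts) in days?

52

LPT (decreasing processing time): Task 2 Task 1 Task 3 Task 4 Task 5.
Task 2: waits 0, runs 0→15
Task 1: waits 15, runs 15→23
Task 3: waits 23, runs 23→30
Task 4: waits 30, runs 30→36
Task 5: waits 36, runs 36→39
Sum = 0+15+23+30+36 = 104.
FIFO (arrival order): Task 1 Task 2 Task 3 Task 4 Task 5.
Task 1: waits 0, runs 0→8
Task 2: waits 8, runs 8→23
Task 3: waits 23, runs 23→30
Task 4: waits 30, runs 30→36
Task 5: waits 36, runs 36→39
Sum = 0+8+23+30+36 = 97.
SPT (increasing processing time): Task 5 Task 4 Task 3 Task 1 Task 2.
Task 5: waits 0, runs 0→3
Task 4: waits 3, runs 3→9
Task 3: waits 9, runs 9→16
Task 1: waits 16, runs 16→24
Task 2: waits 24, runs 24→39
Sum = 0+3+9+16+24 = 52.
LPT 104, FIFO 97, SPT 52 → minimum 52.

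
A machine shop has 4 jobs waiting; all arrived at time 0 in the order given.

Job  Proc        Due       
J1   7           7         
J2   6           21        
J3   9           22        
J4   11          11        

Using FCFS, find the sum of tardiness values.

FIFO (arrival order): J1 J2 J3 J4.
J1: 0→7, due 7, tardiness 0
J2: 7→13, due 21, tardiness 0
J3: 13→22, due 22, tardiness 0
J4: 22→33, due 11, tardiness 22
Sum = 0+0+0+22 = 22.

22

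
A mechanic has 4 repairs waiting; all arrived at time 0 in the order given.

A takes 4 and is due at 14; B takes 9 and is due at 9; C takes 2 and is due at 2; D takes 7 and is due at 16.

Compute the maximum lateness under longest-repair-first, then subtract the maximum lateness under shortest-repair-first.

7

LPT (decreasing processing time): B D A C.
B: 0→9, due 9, lateness 0
D: 9→16, due 16, lateness 0
A: 16→20, due 14, lateness 6
C: 20→22, due 2, lateness 20
Maximum = 20.
SPT (increasing processing time): C A D B.
C: 0→2, due 2, lateness 0
A: 2→6, due 14, lateness -8
D: 6→13, due 16, lateness -3
B: 13→22, due 9, lateness 13
Maximum = 13.
Difference = 20 − 13 = 7.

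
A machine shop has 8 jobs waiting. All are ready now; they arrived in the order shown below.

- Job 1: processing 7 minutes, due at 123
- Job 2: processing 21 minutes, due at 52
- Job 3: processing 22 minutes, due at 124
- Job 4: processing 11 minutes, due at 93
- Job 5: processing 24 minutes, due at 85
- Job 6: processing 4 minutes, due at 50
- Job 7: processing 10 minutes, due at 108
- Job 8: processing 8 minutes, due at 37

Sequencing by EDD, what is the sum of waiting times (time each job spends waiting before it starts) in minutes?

341

EDD (increasing due date): Job 8 Job 6 Job 2 Job 5 Job 4 Job 7 Job 1 Job 3.
Job 8: waits 0, runs 0→8
Job 6: waits 8, runs 8→12
Job 2: waits 12, runs 12→33
Job 5: waits 33, runs 33→57
Job 4: waits 57, runs 57→68
Job 7: waits 68, runs 68→78
Job 1: waits 78, runs 78→85
Job 3: waits 85, runs 85→107
Sum = 0+8+12+33+57+68+78+85 = 341.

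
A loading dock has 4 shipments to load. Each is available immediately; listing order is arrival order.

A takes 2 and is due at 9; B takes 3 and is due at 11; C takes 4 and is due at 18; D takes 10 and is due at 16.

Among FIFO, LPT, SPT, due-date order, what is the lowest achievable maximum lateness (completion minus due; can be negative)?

1

FIFO (arrival order): A B C D.
A: 0→2, due 9, lateness -7
B: 2→5, due 11, lateness -6
C: 5→9, due 18, lateness -9
D: 9→19, due 16, lateness 3
Maximum = 3.
LPT (decreasing processing time): D C B A.
D: 0→10, due 16, lateness -6
C: 10→14, due 18, lateness -4
B: 14→17, due 11, lateness 6
A: 17→19, due 9, lateness 10
Maximum = 10.
SPT (increasing processing time): A B C D.
A: 0→2, due 9, lateness -7
B: 2→5, due 11, lateness -6
C: 5→9, due 18, lateness -9
D: 9→19, due 16, lateness 3
Maximum = 3.
EDD (increasing due date): A B D C.
A: 0→2, due 9, lateness -7
B: 2→5, due 11, lateness -6
D: 5→15, due 16, lateness -1
C: 15→19, due 18, lateness 1
Maximum = 1.
FIFO 3, LPT 10, SPT 3, EDD 1 → minimum 1.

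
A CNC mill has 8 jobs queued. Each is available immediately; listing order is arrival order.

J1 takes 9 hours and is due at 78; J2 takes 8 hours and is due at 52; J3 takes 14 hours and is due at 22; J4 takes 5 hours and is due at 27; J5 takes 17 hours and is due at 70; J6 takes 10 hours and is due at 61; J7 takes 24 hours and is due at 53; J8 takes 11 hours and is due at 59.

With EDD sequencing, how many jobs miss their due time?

4

EDD (increasing due date): J3 J4 J2 J7 J8 J6 J5 J1.
J3: 0→14, due 22, tardiness 0
J4: 14→19, due 27, tardiness 0
J2: 19→27, due 52, tardiness 0
J7: 27→51, due 53, tardiness 0
J8: 51→62, due 59, tardiness 3
J6: 62→72, due 61, tardiness 11
J5: 72→89, due 70, tardiness 19
J1: 89→98, due 78, tardiness 20
Late jobs: 4.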